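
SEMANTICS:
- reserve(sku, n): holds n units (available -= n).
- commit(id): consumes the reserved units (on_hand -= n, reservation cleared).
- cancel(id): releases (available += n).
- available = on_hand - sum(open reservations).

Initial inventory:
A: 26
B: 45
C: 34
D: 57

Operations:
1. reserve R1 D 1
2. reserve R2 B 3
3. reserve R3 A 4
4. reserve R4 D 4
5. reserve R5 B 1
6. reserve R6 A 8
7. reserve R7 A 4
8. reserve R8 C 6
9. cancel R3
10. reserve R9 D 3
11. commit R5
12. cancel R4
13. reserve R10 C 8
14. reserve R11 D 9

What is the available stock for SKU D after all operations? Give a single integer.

Answer: 44

Derivation:
Step 1: reserve R1 D 1 -> on_hand[A=26 B=45 C=34 D=57] avail[A=26 B=45 C=34 D=56] open={R1}
Step 2: reserve R2 B 3 -> on_hand[A=26 B=45 C=34 D=57] avail[A=26 B=42 C=34 D=56] open={R1,R2}
Step 3: reserve R3 A 4 -> on_hand[A=26 B=45 C=34 D=57] avail[A=22 B=42 C=34 D=56] open={R1,R2,R3}
Step 4: reserve R4 D 4 -> on_hand[A=26 B=45 C=34 D=57] avail[A=22 B=42 C=34 D=52] open={R1,R2,R3,R4}
Step 5: reserve R5 B 1 -> on_hand[A=26 B=45 C=34 D=57] avail[A=22 B=41 C=34 D=52] open={R1,R2,R3,R4,R5}
Step 6: reserve R6 A 8 -> on_hand[A=26 B=45 C=34 D=57] avail[A=14 B=41 C=34 D=52] open={R1,R2,R3,R4,R5,R6}
Step 7: reserve R7 A 4 -> on_hand[A=26 B=45 C=34 D=57] avail[A=10 B=41 C=34 D=52] open={R1,R2,R3,R4,R5,R6,R7}
Step 8: reserve R8 C 6 -> on_hand[A=26 B=45 C=34 D=57] avail[A=10 B=41 C=28 D=52] open={R1,R2,R3,R4,R5,R6,R7,R8}
Step 9: cancel R3 -> on_hand[A=26 B=45 C=34 D=57] avail[A=14 B=41 C=28 D=52] open={R1,R2,R4,R5,R6,R7,R8}
Step 10: reserve R9 D 3 -> on_hand[A=26 B=45 C=34 D=57] avail[A=14 B=41 C=28 D=49] open={R1,R2,R4,R5,R6,R7,R8,R9}
Step 11: commit R5 -> on_hand[A=26 B=44 C=34 D=57] avail[A=14 B=41 C=28 D=49] open={R1,R2,R4,R6,R7,R8,R9}
Step 12: cancel R4 -> on_hand[A=26 B=44 C=34 D=57] avail[A=14 B=41 C=28 D=53] open={R1,R2,R6,R7,R8,R9}
Step 13: reserve R10 C 8 -> on_hand[A=26 B=44 C=34 D=57] avail[A=14 B=41 C=20 D=53] open={R1,R10,R2,R6,R7,R8,R9}
Step 14: reserve R11 D 9 -> on_hand[A=26 B=44 C=34 D=57] avail[A=14 B=41 C=20 D=44] open={R1,R10,R11,R2,R6,R7,R8,R9}
Final available[D] = 44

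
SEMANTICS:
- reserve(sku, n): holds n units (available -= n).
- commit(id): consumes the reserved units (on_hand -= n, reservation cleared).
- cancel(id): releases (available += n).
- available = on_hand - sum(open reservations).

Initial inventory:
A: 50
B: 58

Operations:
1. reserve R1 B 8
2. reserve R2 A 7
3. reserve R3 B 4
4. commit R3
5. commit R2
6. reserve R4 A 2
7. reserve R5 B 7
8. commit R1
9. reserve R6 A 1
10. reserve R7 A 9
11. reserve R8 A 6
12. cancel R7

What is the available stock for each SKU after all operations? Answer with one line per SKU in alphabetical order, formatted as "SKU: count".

Answer: A: 34
B: 39

Derivation:
Step 1: reserve R1 B 8 -> on_hand[A=50 B=58] avail[A=50 B=50] open={R1}
Step 2: reserve R2 A 7 -> on_hand[A=50 B=58] avail[A=43 B=50] open={R1,R2}
Step 3: reserve R3 B 4 -> on_hand[A=50 B=58] avail[A=43 B=46] open={R1,R2,R3}
Step 4: commit R3 -> on_hand[A=50 B=54] avail[A=43 B=46] open={R1,R2}
Step 5: commit R2 -> on_hand[A=43 B=54] avail[A=43 B=46] open={R1}
Step 6: reserve R4 A 2 -> on_hand[A=43 B=54] avail[A=41 B=46] open={R1,R4}
Step 7: reserve R5 B 7 -> on_hand[A=43 B=54] avail[A=41 B=39] open={R1,R4,R5}
Step 8: commit R1 -> on_hand[A=43 B=46] avail[A=41 B=39] open={R4,R5}
Step 9: reserve R6 A 1 -> on_hand[A=43 B=46] avail[A=40 B=39] open={R4,R5,R6}
Step 10: reserve R7 A 9 -> on_hand[A=43 B=46] avail[A=31 B=39] open={R4,R5,R6,R7}
Step 11: reserve R8 A 6 -> on_hand[A=43 B=46] avail[A=25 B=39] open={R4,R5,R6,R7,R8}
Step 12: cancel R7 -> on_hand[A=43 B=46] avail[A=34 B=39] open={R4,R5,R6,R8}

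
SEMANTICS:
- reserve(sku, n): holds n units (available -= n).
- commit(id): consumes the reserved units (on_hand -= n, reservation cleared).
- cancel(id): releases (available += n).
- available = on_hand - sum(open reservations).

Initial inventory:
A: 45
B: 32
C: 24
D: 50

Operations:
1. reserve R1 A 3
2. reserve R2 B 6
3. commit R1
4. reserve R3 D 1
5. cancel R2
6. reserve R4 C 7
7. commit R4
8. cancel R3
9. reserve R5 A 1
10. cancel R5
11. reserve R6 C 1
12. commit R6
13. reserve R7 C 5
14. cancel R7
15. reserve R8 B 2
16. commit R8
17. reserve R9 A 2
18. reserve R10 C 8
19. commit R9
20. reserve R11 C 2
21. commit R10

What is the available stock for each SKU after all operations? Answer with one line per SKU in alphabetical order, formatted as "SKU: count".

Answer: A: 40
B: 30
C: 6
D: 50

Derivation:
Step 1: reserve R1 A 3 -> on_hand[A=45 B=32 C=24 D=50] avail[A=42 B=32 C=24 D=50] open={R1}
Step 2: reserve R2 B 6 -> on_hand[A=45 B=32 C=24 D=50] avail[A=42 B=26 C=24 D=50] open={R1,R2}
Step 3: commit R1 -> on_hand[A=42 B=32 C=24 D=50] avail[A=42 B=26 C=24 D=50] open={R2}
Step 4: reserve R3 D 1 -> on_hand[A=42 B=32 C=24 D=50] avail[A=42 B=26 C=24 D=49] open={R2,R3}
Step 5: cancel R2 -> on_hand[A=42 B=32 C=24 D=50] avail[A=42 B=32 C=24 D=49] open={R3}
Step 6: reserve R4 C 7 -> on_hand[A=42 B=32 C=24 D=50] avail[A=42 B=32 C=17 D=49] open={R3,R4}
Step 7: commit R4 -> on_hand[A=42 B=32 C=17 D=50] avail[A=42 B=32 C=17 D=49] open={R3}
Step 8: cancel R3 -> on_hand[A=42 B=32 C=17 D=50] avail[A=42 B=32 C=17 D=50] open={}
Step 9: reserve R5 A 1 -> on_hand[A=42 B=32 C=17 D=50] avail[A=41 B=32 C=17 D=50] open={R5}
Step 10: cancel R5 -> on_hand[A=42 B=32 C=17 D=50] avail[A=42 B=32 C=17 D=50] open={}
Step 11: reserve R6 C 1 -> on_hand[A=42 B=32 C=17 D=50] avail[A=42 B=32 C=16 D=50] open={R6}
Step 12: commit R6 -> on_hand[A=42 B=32 C=16 D=50] avail[A=42 B=32 C=16 D=50] open={}
Step 13: reserve R7 C 5 -> on_hand[A=42 B=32 C=16 D=50] avail[A=42 B=32 C=11 D=50] open={R7}
Step 14: cancel R7 -> on_hand[A=42 B=32 C=16 D=50] avail[A=42 B=32 C=16 D=50] open={}
Step 15: reserve R8 B 2 -> on_hand[A=42 B=32 C=16 D=50] avail[A=42 B=30 C=16 D=50] open={R8}
Step 16: commit R8 -> on_hand[A=42 B=30 C=16 D=50] avail[A=42 B=30 C=16 D=50] open={}
Step 17: reserve R9 A 2 -> on_hand[A=42 B=30 C=16 D=50] avail[A=40 B=30 C=16 D=50] open={R9}
Step 18: reserve R10 C 8 -> on_hand[A=42 B=30 C=16 D=50] avail[A=40 B=30 C=8 D=50] open={R10,R9}
Step 19: commit R9 -> on_hand[A=40 B=30 C=16 D=50] avail[A=40 B=30 C=8 D=50] open={R10}
Step 20: reserve R11 C 2 -> on_hand[A=40 B=30 C=16 D=50] avail[A=40 B=30 C=6 D=50] open={R10,R11}
Step 21: commit R10 -> on_hand[A=40 B=30 C=8 D=50] avail[A=40 B=30 C=6 D=50] open={R11}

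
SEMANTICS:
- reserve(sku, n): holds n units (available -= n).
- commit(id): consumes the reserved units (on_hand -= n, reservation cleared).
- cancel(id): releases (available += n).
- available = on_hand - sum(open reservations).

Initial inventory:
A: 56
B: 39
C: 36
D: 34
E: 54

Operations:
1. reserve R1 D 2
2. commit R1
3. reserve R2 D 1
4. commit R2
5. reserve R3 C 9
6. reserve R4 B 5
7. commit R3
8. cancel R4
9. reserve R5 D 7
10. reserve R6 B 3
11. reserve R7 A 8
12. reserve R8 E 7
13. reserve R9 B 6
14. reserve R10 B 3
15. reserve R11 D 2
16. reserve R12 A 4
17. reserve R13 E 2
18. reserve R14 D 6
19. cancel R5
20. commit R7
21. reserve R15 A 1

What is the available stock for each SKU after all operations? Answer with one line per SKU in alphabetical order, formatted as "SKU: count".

Answer: A: 43
B: 27
C: 27
D: 23
E: 45

Derivation:
Step 1: reserve R1 D 2 -> on_hand[A=56 B=39 C=36 D=34 E=54] avail[A=56 B=39 C=36 D=32 E=54] open={R1}
Step 2: commit R1 -> on_hand[A=56 B=39 C=36 D=32 E=54] avail[A=56 B=39 C=36 D=32 E=54] open={}
Step 3: reserve R2 D 1 -> on_hand[A=56 B=39 C=36 D=32 E=54] avail[A=56 B=39 C=36 D=31 E=54] open={R2}
Step 4: commit R2 -> on_hand[A=56 B=39 C=36 D=31 E=54] avail[A=56 B=39 C=36 D=31 E=54] open={}
Step 5: reserve R3 C 9 -> on_hand[A=56 B=39 C=36 D=31 E=54] avail[A=56 B=39 C=27 D=31 E=54] open={R3}
Step 6: reserve R4 B 5 -> on_hand[A=56 B=39 C=36 D=31 E=54] avail[A=56 B=34 C=27 D=31 E=54] open={R3,R4}
Step 7: commit R3 -> on_hand[A=56 B=39 C=27 D=31 E=54] avail[A=56 B=34 C=27 D=31 E=54] open={R4}
Step 8: cancel R4 -> on_hand[A=56 B=39 C=27 D=31 E=54] avail[A=56 B=39 C=27 D=31 E=54] open={}
Step 9: reserve R5 D 7 -> on_hand[A=56 B=39 C=27 D=31 E=54] avail[A=56 B=39 C=27 D=24 E=54] open={R5}
Step 10: reserve R6 B 3 -> on_hand[A=56 B=39 C=27 D=31 E=54] avail[A=56 B=36 C=27 D=24 E=54] open={R5,R6}
Step 11: reserve R7 A 8 -> on_hand[A=56 B=39 C=27 D=31 E=54] avail[A=48 B=36 C=27 D=24 E=54] open={R5,R6,R7}
Step 12: reserve R8 E 7 -> on_hand[A=56 B=39 C=27 D=31 E=54] avail[A=48 B=36 C=27 D=24 E=47] open={R5,R6,R7,R8}
Step 13: reserve R9 B 6 -> on_hand[A=56 B=39 C=27 D=31 E=54] avail[A=48 B=30 C=27 D=24 E=47] open={R5,R6,R7,R8,R9}
Step 14: reserve R10 B 3 -> on_hand[A=56 B=39 C=27 D=31 E=54] avail[A=48 B=27 C=27 D=24 E=47] open={R10,R5,R6,R7,R8,R9}
Step 15: reserve R11 D 2 -> on_hand[A=56 B=39 C=27 D=31 E=54] avail[A=48 B=27 C=27 D=22 E=47] open={R10,R11,R5,R6,R7,R8,R9}
Step 16: reserve R12 A 4 -> on_hand[A=56 B=39 C=27 D=31 E=54] avail[A=44 B=27 C=27 D=22 E=47] open={R10,R11,R12,R5,R6,R7,R8,R9}
Step 17: reserve R13 E 2 -> on_hand[A=56 B=39 C=27 D=31 E=54] avail[A=44 B=27 C=27 D=22 E=45] open={R10,R11,R12,R13,R5,R6,R7,R8,R9}
Step 18: reserve R14 D 6 -> on_hand[A=56 B=39 C=27 D=31 E=54] avail[A=44 B=27 C=27 D=16 E=45] open={R10,R11,R12,R13,R14,R5,R6,R7,R8,R9}
Step 19: cancel R5 -> on_hand[A=56 B=39 C=27 D=31 E=54] avail[A=44 B=27 C=27 D=23 E=45] open={R10,R11,R12,R13,R14,R6,R7,R8,R9}
Step 20: commit R7 -> on_hand[A=48 B=39 C=27 D=31 E=54] avail[A=44 B=27 C=27 D=23 E=45] open={R10,R11,R12,R13,R14,R6,R8,R9}
Step 21: reserve R15 A 1 -> on_hand[A=48 B=39 C=27 D=31 E=54] avail[A=43 B=27 C=27 D=23 E=45] open={R10,R11,R12,R13,R14,R15,R6,R8,R9}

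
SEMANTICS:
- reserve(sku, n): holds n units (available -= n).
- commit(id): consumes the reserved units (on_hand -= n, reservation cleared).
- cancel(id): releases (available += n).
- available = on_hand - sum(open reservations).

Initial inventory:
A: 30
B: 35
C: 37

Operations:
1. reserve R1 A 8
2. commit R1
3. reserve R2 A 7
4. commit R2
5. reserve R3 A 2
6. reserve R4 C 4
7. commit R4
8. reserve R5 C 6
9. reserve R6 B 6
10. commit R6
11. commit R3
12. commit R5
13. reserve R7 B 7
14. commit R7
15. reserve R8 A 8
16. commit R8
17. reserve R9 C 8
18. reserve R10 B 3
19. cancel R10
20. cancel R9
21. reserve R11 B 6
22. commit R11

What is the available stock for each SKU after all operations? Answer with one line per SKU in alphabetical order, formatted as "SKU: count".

Step 1: reserve R1 A 8 -> on_hand[A=30 B=35 C=37] avail[A=22 B=35 C=37] open={R1}
Step 2: commit R1 -> on_hand[A=22 B=35 C=37] avail[A=22 B=35 C=37] open={}
Step 3: reserve R2 A 7 -> on_hand[A=22 B=35 C=37] avail[A=15 B=35 C=37] open={R2}
Step 4: commit R2 -> on_hand[A=15 B=35 C=37] avail[A=15 B=35 C=37] open={}
Step 5: reserve R3 A 2 -> on_hand[A=15 B=35 C=37] avail[A=13 B=35 C=37] open={R3}
Step 6: reserve R4 C 4 -> on_hand[A=15 B=35 C=37] avail[A=13 B=35 C=33] open={R3,R4}
Step 7: commit R4 -> on_hand[A=15 B=35 C=33] avail[A=13 B=35 C=33] open={R3}
Step 8: reserve R5 C 6 -> on_hand[A=15 B=35 C=33] avail[A=13 B=35 C=27] open={R3,R5}
Step 9: reserve R6 B 6 -> on_hand[A=15 B=35 C=33] avail[A=13 B=29 C=27] open={R3,R5,R6}
Step 10: commit R6 -> on_hand[A=15 B=29 C=33] avail[A=13 B=29 C=27] open={R3,R5}
Step 11: commit R3 -> on_hand[A=13 B=29 C=33] avail[A=13 B=29 C=27] open={R5}
Step 12: commit R5 -> on_hand[A=13 B=29 C=27] avail[A=13 B=29 C=27] open={}
Step 13: reserve R7 B 7 -> on_hand[A=13 B=29 C=27] avail[A=13 B=22 C=27] open={R7}
Step 14: commit R7 -> on_hand[A=13 B=22 C=27] avail[A=13 B=22 C=27] open={}
Step 15: reserve R8 A 8 -> on_hand[A=13 B=22 C=27] avail[A=5 B=22 C=27] open={R8}
Step 16: commit R8 -> on_hand[A=5 B=22 C=27] avail[A=5 B=22 C=27] open={}
Step 17: reserve R9 C 8 -> on_hand[A=5 B=22 C=27] avail[A=5 B=22 C=19] open={R9}
Step 18: reserve R10 B 3 -> on_hand[A=5 B=22 C=27] avail[A=5 B=19 C=19] open={R10,R9}
Step 19: cancel R10 -> on_hand[A=5 B=22 C=27] avail[A=5 B=22 C=19] open={R9}
Step 20: cancel R9 -> on_hand[A=5 B=22 C=27] avail[A=5 B=22 C=27] open={}
Step 21: reserve R11 B 6 -> on_hand[A=5 B=22 C=27] avail[A=5 B=16 C=27] open={R11}
Step 22: commit R11 -> on_hand[A=5 B=16 C=27] avail[A=5 B=16 C=27] open={}

Answer: A: 5
B: 16
C: 27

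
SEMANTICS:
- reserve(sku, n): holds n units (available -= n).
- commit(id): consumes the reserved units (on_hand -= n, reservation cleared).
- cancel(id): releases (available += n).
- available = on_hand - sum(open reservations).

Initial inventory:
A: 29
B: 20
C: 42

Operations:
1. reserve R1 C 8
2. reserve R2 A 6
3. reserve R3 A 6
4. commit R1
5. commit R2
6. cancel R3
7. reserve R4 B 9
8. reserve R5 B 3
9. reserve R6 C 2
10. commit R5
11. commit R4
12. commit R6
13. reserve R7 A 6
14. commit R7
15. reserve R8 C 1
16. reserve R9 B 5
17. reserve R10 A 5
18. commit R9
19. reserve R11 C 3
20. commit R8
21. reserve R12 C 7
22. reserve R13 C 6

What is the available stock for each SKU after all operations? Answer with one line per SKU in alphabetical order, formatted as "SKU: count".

Step 1: reserve R1 C 8 -> on_hand[A=29 B=20 C=42] avail[A=29 B=20 C=34] open={R1}
Step 2: reserve R2 A 6 -> on_hand[A=29 B=20 C=42] avail[A=23 B=20 C=34] open={R1,R2}
Step 3: reserve R3 A 6 -> on_hand[A=29 B=20 C=42] avail[A=17 B=20 C=34] open={R1,R2,R3}
Step 4: commit R1 -> on_hand[A=29 B=20 C=34] avail[A=17 B=20 C=34] open={R2,R3}
Step 5: commit R2 -> on_hand[A=23 B=20 C=34] avail[A=17 B=20 C=34] open={R3}
Step 6: cancel R3 -> on_hand[A=23 B=20 C=34] avail[A=23 B=20 C=34] open={}
Step 7: reserve R4 B 9 -> on_hand[A=23 B=20 C=34] avail[A=23 B=11 C=34] open={R4}
Step 8: reserve R5 B 3 -> on_hand[A=23 B=20 C=34] avail[A=23 B=8 C=34] open={R4,R5}
Step 9: reserve R6 C 2 -> on_hand[A=23 B=20 C=34] avail[A=23 B=8 C=32] open={R4,R5,R6}
Step 10: commit R5 -> on_hand[A=23 B=17 C=34] avail[A=23 B=8 C=32] open={R4,R6}
Step 11: commit R4 -> on_hand[A=23 B=8 C=34] avail[A=23 B=8 C=32] open={R6}
Step 12: commit R6 -> on_hand[A=23 B=8 C=32] avail[A=23 B=8 C=32] open={}
Step 13: reserve R7 A 6 -> on_hand[A=23 B=8 C=32] avail[A=17 B=8 C=32] open={R7}
Step 14: commit R7 -> on_hand[A=17 B=8 C=32] avail[A=17 B=8 C=32] open={}
Step 15: reserve R8 C 1 -> on_hand[A=17 B=8 C=32] avail[A=17 B=8 C=31] open={R8}
Step 16: reserve R9 B 5 -> on_hand[A=17 B=8 C=32] avail[A=17 B=3 C=31] open={R8,R9}
Step 17: reserve R10 A 5 -> on_hand[A=17 B=8 C=32] avail[A=12 B=3 C=31] open={R10,R8,R9}
Step 18: commit R9 -> on_hand[A=17 B=3 C=32] avail[A=12 B=3 C=31] open={R10,R8}
Step 19: reserve R11 C 3 -> on_hand[A=17 B=3 C=32] avail[A=12 B=3 C=28] open={R10,R11,R8}
Step 20: commit R8 -> on_hand[A=17 B=3 C=31] avail[A=12 B=3 C=28] open={R10,R11}
Step 21: reserve R12 C 7 -> on_hand[A=17 B=3 C=31] avail[A=12 B=3 C=21] open={R10,R11,R12}
Step 22: reserve R13 C 6 -> on_hand[A=17 B=3 C=31] avail[A=12 B=3 C=15] open={R10,R11,R12,R13}

Answer: A: 12
B: 3
C: 15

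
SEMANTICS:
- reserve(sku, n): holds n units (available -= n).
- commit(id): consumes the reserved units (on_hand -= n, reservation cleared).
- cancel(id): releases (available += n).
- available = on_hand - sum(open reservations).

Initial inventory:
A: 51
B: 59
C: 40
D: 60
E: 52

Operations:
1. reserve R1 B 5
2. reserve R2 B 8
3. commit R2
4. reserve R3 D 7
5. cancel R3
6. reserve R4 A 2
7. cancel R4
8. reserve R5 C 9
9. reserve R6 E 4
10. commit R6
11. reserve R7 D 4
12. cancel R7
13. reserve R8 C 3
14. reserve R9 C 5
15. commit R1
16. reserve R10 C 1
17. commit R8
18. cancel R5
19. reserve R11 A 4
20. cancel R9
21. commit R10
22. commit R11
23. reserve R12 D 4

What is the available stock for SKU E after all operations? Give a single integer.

Answer: 48

Derivation:
Step 1: reserve R1 B 5 -> on_hand[A=51 B=59 C=40 D=60 E=52] avail[A=51 B=54 C=40 D=60 E=52] open={R1}
Step 2: reserve R2 B 8 -> on_hand[A=51 B=59 C=40 D=60 E=52] avail[A=51 B=46 C=40 D=60 E=52] open={R1,R2}
Step 3: commit R2 -> on_hand[A=51 B=51 C=40 D=60 E=52] avail[A=51 B=46 C=40 D=60 E=52] open={R1}
Step 4: reserve R3 D 7 -> on_hand[A=51 B=51 C=40 D=60 E=52] avail[A=51 B=46 C=40 D=53 E=52] open={R1,R3}
Step 5: cancel R3 -> on_hand[A=51 B=51 C=40 D=60 E=52] avail[A=51 B=46 C=40 D=60 E=52] open={R1}
Step 6: reserve R4 A 2 -> on_hand[A=51 B=51 C=40 D=60 E=52] avail[A=49 B=46 C=40 D=60 E=52] open={R1,R4}
Step 7: cancel R4 -> on_hand[A=51 B=51 C=40 D=60 E=52] avail[A=51 B=46 C=40 D=60 E=52] open={R1}
Step 8: reserve R5 C 9 -> on_hand[A=51 B=51 C=40 D=60 E=52] avail[A=51 B=46 C=31 D=60 E=52] open={R1,R5}
Step 9: reserve R6 E 4 -> on_hand[A=51 B=51 C=40 D=60 E=52] avail[A=51 B=46 C=31 D=60 E=48] open={R1,R5,R6}
Step 10: commit R6 -> on_hand[A=51 B=51 C=40 D=60 E=48] avail[A=51 B=46 C=31 D=60 E=48] open={R1,R5}
Step 11: reserve R7 D 4 -> on_hand[A=51 B=51 C=40 D=60 E=48] avail[A=51 B=46 C=31 D=56 E=48] open={R1,R5,R7}
Step 12: cancel R7 -> on_hand[A=51 B=51 C=40 D=60 E=48] avail[A=51 B=46 C=31 D=60 E=48] open={R1,R5}
Step 13: reserve R8 C 3 -> on_hand[A=51 B=51 C=40 D=60 E=48] avail[A=51 B=46 C=28 D=60 E=48] open={R1,R5,R8}
Step 14: reserve R9 C 5 -> on_hand[A=51 B=51 C=40 D=60 E=48] avail[A=51 B=46 C=23 D=60 E=48] open={R1,R5,R8,R9}
Step 15: commit R1 -> on_hand[A=51 B=46 C=40 D=60 E=48] avail[A=51 B=46 C=23 D=60 E=48] open={R5,R8,R9}
Step 16: reserve R10 C 1 -> on_hand[A=51 B=46 C=40 D=60 E=48] avail[A=51 B=46 C=22 D=60 E=48] open={R10,R5,R8,R9}
Step 17: commit R8 -> on_hand[A=51 B=46 C=37 D=60 E=48] avail[A=51 B=46 C=22 D=60 E=48] open={R10,R5,R9}
Step 18: cancel R5 -> on_hand[A=51 B=46 C=37 D=60 E=48] avail[A=51 B=46 C=31 D=60 E=48] open={R10,R9}
Step 19: reserve R11 A 4 -> on_hand[A=51 B=46 C=37 D=60 E=48] avail[A=47 B=46 C=31 D=60 E=48] open={R10,R11,R9}
Step 20: cancel R9 -> on_hand[A=51 B=46 C=37 D=60 E=48] avail[A=47 B=46 C=36 D=60 E=48] open={R10,R11}
Step 21: commit R10 -> on_hand[A=51 B=46 C=36 D=60 E=48] avail[A=47 B=46 C=36 D=60 E=48] open={R11}
Step 22: commit R11 -> on_hand[A=47 B=46 C=36 D=60 E=48] avail[A=47 B=46 C=36 D=60 E=48] open={}
Step 23: reserve R12 D 4 -> on_hand[A=47 B=46 C=36 D=60 E=48] avail[A=47 B=46 C=36 D=56 E=48] open={R12}
Final available[E] = 48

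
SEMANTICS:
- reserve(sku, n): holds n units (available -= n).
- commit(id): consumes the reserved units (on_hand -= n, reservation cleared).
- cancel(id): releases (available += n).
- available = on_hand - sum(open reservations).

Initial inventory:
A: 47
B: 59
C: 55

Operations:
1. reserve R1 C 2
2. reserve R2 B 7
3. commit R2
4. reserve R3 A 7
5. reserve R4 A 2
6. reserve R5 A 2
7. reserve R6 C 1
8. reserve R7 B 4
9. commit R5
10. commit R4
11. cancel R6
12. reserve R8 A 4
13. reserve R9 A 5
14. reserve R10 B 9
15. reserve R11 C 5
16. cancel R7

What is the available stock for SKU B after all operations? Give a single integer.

Answer: 43

Derivation:
Step 1: reserve R1 C 2 -> on_hand[A=47 B=59 C=55] avail[A=47 B=59 C=53] open={R1}
Step 2: reserve R2 B 7 -> on_hand[A=47 B=59 C=55] avail[A=47 B=52 C=53] open={R1,R2}
Step 3: commit R2 -> on_hand[A=47 B=52 C=55] avail[A=47 B=52 C=53] open={R1}
Step 4: reserve R3 A 7 -> on_hand[A=47 B=52 C=55] avail[A=40 B=52 C=53] open={R1,R3}
Step 5: reserve R4 A 2 -> on_hand[A=47 B=52 C=55] avail[A=38 B=52 C=53] open={R1,R3,R4}
Step 6: reserve R5 A 2 -> on_hand[A=47 B=52 C=55] avail[A=36 B=52 C=53] open={R1,R3,R4,R5}
Step 7: reserve R6 C 1 -> on_hand[A=47 B=52 C=55] avail[A=36 B=52 C=52] open={R1,R3,R4,R5,R6}
Step 8: reserve R7 B 4 -> on_hand[A=47 B=52 C=55] avail[A=36 B=48 C=52] open={R1,R3,R4,R5,R6,R7}
Step 9: commit R5 -> on_hand[A=45 B=52 C=55] avail[A=36 B=48 C=52] open={R1,R3,R4,R6,R7}
Step 10: commit R4 -> on_hand[A=43 B=52 C=55] avail[A=36 B=48 C=52] open={R1,R3,R6,R7}
Step 11: cancel R6 -> on_hand[A=43 B=52 C=55] avail[A=36 B=48 C=53] open={R1,R3,R7}
Step 12: reserve R8 A 4 -> on_hand[A=43 B=52 C=55] avail[A=32 B=48 C=53] open={R1,R3,R7,R8}
Step 13: reserve R9 A 5 -> on_hand[A=43 B=52 C=55] avail[A=27 B=48 C=53] open={R1,R3,R7,R8,R9}
Step 14: reserve R10 B 9 -> on_hand[A=43 B=52 C=55] avail[A=27 B=39 C=53] open={R1,R10,R3,R7,R8,R9}
Step 15: reserve R11 C 5 -> on_hand[A=43 B=52 C=55] avail[A=27 B=39 C=48] open={R1,R10,R11,R3,R7,R8,R9}
Step 16: cancel R7 -> on_hand[A=43 B=52 C=55] avail[A=27 B=43 C=48] open={R1,R10,R11,R3,R8,R9}
Final available[B] = 43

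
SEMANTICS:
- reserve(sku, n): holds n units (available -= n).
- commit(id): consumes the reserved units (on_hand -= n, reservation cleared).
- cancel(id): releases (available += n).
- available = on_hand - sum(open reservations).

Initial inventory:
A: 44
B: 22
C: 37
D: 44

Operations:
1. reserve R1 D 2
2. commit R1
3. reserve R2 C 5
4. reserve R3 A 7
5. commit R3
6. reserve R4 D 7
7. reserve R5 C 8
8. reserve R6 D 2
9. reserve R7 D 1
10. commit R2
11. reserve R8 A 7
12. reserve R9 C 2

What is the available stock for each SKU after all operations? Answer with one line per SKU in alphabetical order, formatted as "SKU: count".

Answer: A: 30
B: 22
C: 22
D: 32

Derivation:
Step 1: reserve R1 D 2 -> on_hand[A=44 B=22 C=37 D=44] avail[A=44 B=22 C=37 D=42] open={R1}
Step 2: commit R1 -> on_hand[A=44 B=22 C=37 D=42] avail[A=44 B=22 C=37 D=42] open={}
Step 3: reserve R2 C 5 -> on_hand[A=44 B=22 C=37 D=42] avail[A=44 B=22 C=32 D=42] open={R2}
Step 4: reserve R3 A 7 -> on_hand[A=44 B=22 C=37 D=42] avail[A=37 B=22 C=32 D=42] open={R2,R3}
Step 5: commit R3 -> on_hand[A=37 B=22 C=37 D=42] avail[A=37 B=22 C=32 D=42] open={R2}
Step 6: reserve R4 D 7 -> on_hand[A=37 B=22 C=37 D=42] avail[A=37 B=22 C=32 D=35] open={R2,R4}
Step 7: reserve R5 C 8 -> on_hand[A=37 B=22 C=37 D=42] avail[A=37 B=22 C=24 D=35] open={R2,R4,R5}
Step 8: reserve R6 D 2 -> on_hand[A=37 B=22 C=37 D=42] avail[A=37 B=22 C=24 D=33] open={R2,R4,R5,R6}
Step 9: reserve R7 D 1 -> on_hand[A=37 B=22 C=37 D=42] avail[A=37 B=22 C=24 D=32] open={R2,R4,R5,R6,R7}
Step 10: commit R2 -> on_hand[A=37 B=22 C=32 D=42] avail[A=37 B=22 C=24 D=32] open={R4,R5,R6,R7}
Step 11: reserve R8 A 7 -> on_hand[A=37 B=22 C=32 D=42] avail[A=30 B=22 C=24 D=32] open={R4,R5,R6,R7,R8}
Step 12: reserve R9 C 2 -> on_hand[A=37 B=22 C=32 D=42] avail[A=30 B=22 C=22 D=32] open={R4,R5,R6,R7,R8,R9}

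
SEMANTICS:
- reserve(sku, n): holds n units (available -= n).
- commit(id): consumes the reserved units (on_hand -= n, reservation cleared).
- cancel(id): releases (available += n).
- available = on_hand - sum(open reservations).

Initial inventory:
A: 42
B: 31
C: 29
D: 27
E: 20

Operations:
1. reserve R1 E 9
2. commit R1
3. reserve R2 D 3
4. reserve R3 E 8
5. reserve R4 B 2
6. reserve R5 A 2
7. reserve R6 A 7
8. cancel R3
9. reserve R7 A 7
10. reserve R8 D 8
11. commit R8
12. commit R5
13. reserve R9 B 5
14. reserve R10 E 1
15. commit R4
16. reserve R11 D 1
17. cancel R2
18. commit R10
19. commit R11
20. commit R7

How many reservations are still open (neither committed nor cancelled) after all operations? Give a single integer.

Answer: 2

Derivation:
Step 1: reserve R1 E 9 -> on_hand[A=42 B=31 C=29 D=27 E=20] avail[A=42 B=31 C=29 D=27 E=11] open={R1}
Step 2: commit R1 -> on_hand[A=42 B=31 C=29 D=27 E=11] avail[A=42 B=31 C=29 D=27 E=11] open={}
Step 3: reserve R2 D 3 -> on_hand[A=42 B=31 C=29 D=27 E=11] avail[A=42 B=31 C=29 D=24 E=11] open={R2}
Step 4: reserve R3 E 8 -> on_hand[A=42 B=31 C=29 D=27 E=11] avail[A=42 B=31 C=29 D=24 E=3] open={R2,R3}
Step 5: reserve R4 B 2 -> on_hand[A=42 B=31 C=29 D=27 E=11] avail[A=42 B=29 C=29 D=24 E=3] open={R2,R3,R4}
Step 6: reserve R5 A 2 -> on_hand[A=42 B=31 C=29 D=27 E=11] avail[A=40 B=29 C=29 D=24 E=3] open={R2,R3,R4,R5}
Step 7: reserve R6 A 7 -> on_hand[A=42 B=31 C=29 D=27 E=11] avail[A=33 B=29 C=29 D=24 E=3] open={R2,R3,R4,R5,R6}
Step 8: cancel R3 -> on_hand[A=42 B=31 C=29 D=27 E=11] avail[A=33 B=29 C=29 D=24 E=11] open={R2,R4,R5,R6}
Step 9: reserve R7 A 7 -> on_hand[A=42 B=31 C=29 D=27 E=11] avail[A=26 B=29 C=29 D=24 E=11] open={R2,R4,R5,R6,R7}
Step 10: reserve R8 D 8 -> on_hand[A=42 B=31 C=29 D=27 E=11] avail[A=26 B=29 C=29 D=16 E=11] open={R2,R4,R5,R6,R7,R8}
Step 11: commit R8 -> on_hand[A=42 B=31 C=29 D=19 E=11] avail[A=26 B=29 C=29 D=16 E=11] open={R2,R4,R5,R6,R7}
Step 12: commit R5 -> on_hand[A=40 B=31 C=29 D=19 E=11] avail[A=26 B=29 C=29 D=16 E=11] open={R2,R4,R6,R7}
Step 13: reserve R9 B 5 -> on_hand[A=40 B=31 C=29 D=19 E=11] avail[A=26 B=24 C=29 D=16 E=11] open={R2,R4,R6,R7,R9}
Step 14: reserve R10 E 1 -> on_hand[A=40 B=31 C=29 D=19 E=11] avail[A=26 B=24 C=29 D=16 E=10] open={R10,R2,R4,R6,R7,R9}
Step 15: commit R4 -> on_hand[A=40 B=29 C=29 D=19 E=11] avail[A=26 B=24 C=29 D=16 E=10] open={R10,R2,R6,R7,R9}
Step 16: reserve R11 D 1 -> on_hand[A=40 B=29 C=29 D=19 E=11] avail[A=26 B=24 C=29 D=15 E=10] open={R10,R11,R2,R6,R7,R9}
Step 17: cancel R2 -> on_hand[A=40 B=29 C=29 D=19 E=11] avail[A=26 B=24 C=29 D=18 E=10] open={R10,R11,R6,R7,R9}
Step 18: commit R10 -> on_hand[A=40 B=29 C=29 D=19 E=10] avail[A=26 B=24 C=29 D=18 E=10] open={R11,R6,R7,R9}
Step 19: commit R11 -> on_hand[A=40 B=29 C=29 D=18 E=10] avail[A=26 B=24 C=29 D=18 E=10] open={R6,R7,R9}
Step 20: commit R7 -> on_hand[A=33 B=29 C=29 D=18 E=10] avail[A=26 B=24 C=29 D=18 E=10] open={R6,R9}
Open reservations: ['R6', 'R9'] -> 2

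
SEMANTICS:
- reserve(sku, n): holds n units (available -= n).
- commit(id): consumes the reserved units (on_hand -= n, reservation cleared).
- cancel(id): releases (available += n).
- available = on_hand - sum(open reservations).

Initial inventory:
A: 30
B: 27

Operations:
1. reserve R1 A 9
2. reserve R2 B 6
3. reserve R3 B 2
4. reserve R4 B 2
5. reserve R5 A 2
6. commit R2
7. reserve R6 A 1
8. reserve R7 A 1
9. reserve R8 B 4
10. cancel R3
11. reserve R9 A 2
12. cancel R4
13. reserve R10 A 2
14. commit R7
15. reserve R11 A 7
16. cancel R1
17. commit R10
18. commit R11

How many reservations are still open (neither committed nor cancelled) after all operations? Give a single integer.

Step 1: reserve R1 A 9 -> on_hand[A=30 B=27] avail[A=21 B=27] open={R1}
Step 2: reserve R2 B 6 -> on_hand[A=30 B=27] avail[A=21 B=21] open={R1,R2}
Step 3: reserve R3 B 2 -> on_hand[A=30 B=27] avail[A=21 B=19] open={R1,R2,R3}
Step 4: reserve R4 B 2 -> on_hand[A=30 B=27] avail[A=21 B=17] open={R1,R2,R3,R4}
Step 5: reserve R5 A 2 -> on_hand[A=30 B=27] avail[A=19 B=17] open={R1,R2,R3,R4,R5}
Step 6: commit R2 -> on_hand[A=30 B=21] avail[A=19 B=17] open={R1,R3,R4,R5}
Step 7: reserve R6 A 1 -> on_hand[A=30 B=21] avail[A=18 B=17] open={R1,R3,R4,R5,R6}
Step 8: reserve R7 A 1 -> on_hand[A=30 B=21] avail[A=17 B=17] open={R1,R3,R4,R5,R6,R7}
Step 9: reserve R8 B 4 -> on_hand[A=30 B=21] avail[A=17 B=13] open={R1,R3,R4,R5,R6,R7,R8}
Step 10: cancel R3 -> on_hand[A=30 B=21] avail[A=17 B=15] open={R1,R4,R5,R6,R7,R8}
Step 11: reserve R9 A 2 -> on_hand[A=30 B=21] avail[A=15 B=15] open={R1,R4,R5,R6,R7,R8,R9}
Step 12: cancel R4 -> on_hand[A=30 B=21] avail[A=15 B=17] open={R1,R5,R6,R7,R8,R9}
Step 13: reserve R10 A 2 -> on_hand[A=30 B=21] avail[A=13 B=17] open={R1,R10,R5,R6,R7,R8,R9}
Step 14: commit R7 -> on_hand[A=29 B=21] avail[A=13 B=17] open={R1,R10,R5,R6,R8,R9}
Step 15: reserve R11 A 7 -> on_hand[A=29 B=21] avail[A=6 B=17] open={R1,R10,R11,R5,R6,R8,R9}
Step 16: cancel R1 -> on_hand[A=29 B=21] avail[A=15 B=17] open={R10,R11,R5,R6,R8,R9}
Step 17: commit R10 -> on_hand[A=27 B=21] avail[A=15 B=17] open={R11,R5,R6,R8,R9}
Step 18: commit R11 -> on_hand[A=20 B=21] avail[A=15 B=17] open={R5,R6,R8,R9}
Open reservations: ['R5', 'R6', 'R8', 'R9'] -> 4

Answer: 4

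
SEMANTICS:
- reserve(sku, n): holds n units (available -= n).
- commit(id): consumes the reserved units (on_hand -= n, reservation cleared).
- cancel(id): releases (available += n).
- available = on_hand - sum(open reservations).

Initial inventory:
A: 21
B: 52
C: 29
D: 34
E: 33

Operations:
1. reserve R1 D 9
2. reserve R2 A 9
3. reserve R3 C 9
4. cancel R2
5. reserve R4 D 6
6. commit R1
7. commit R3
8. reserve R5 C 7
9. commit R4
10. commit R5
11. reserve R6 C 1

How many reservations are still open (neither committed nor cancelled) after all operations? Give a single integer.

Step 1: reserve R1 D 9 -> on_hand[A=21 B=52 C=29 D=34 E=33] avail[A=21 B=52 C=29 D=25 E=33] open={R1}
Step 2: reserve R2 A 9 -> on_hand[A=21 B=52 C=29 D=34 E=33] avail[A=12 B=52 C=29 D=25 E=33] open={R1,R2}
Step 3: reserve R3 C 9 -> on_hand[A=21 B=52 C=29 D=34 E=33] avail[A=12 B=52 C=20 D=25 E=33] open={R1,R2,R3}
Step 4: cancel R2 -> on_hand[A=21 B=52 C=29 D=34 E=33] avail[A=21 B=52 C=20 D=25 E=33] open={R1,R3}
Step 5: reserve R4 D 6 -> on_hand[A=21 B=52 C=29 D=34 E=33] avail[A=21 B=52 C=20 D=19 E=33] open={R1,R3,R4}
Step 6: commit R1 -> on_hand[A=21 B=52 C=29 D=25 E=33] avail[A=21 B=52 C=20 D=19 E=33] open={R3,R4}
Step 7: commit R3 -> on_hand[A=21 B=52 C=20 D=25 E=33] avail[A=21 B=52 C=20 D=19 E=33] open={R4}
Step 8: reserve R5 C 7 -> on_hand[A=21 B=52 C=20 D=25 E=33] avail[A=21 B=52 C=13 D=19 E=33] open={R4,R5}
Step 9: commit R4 -> on_hand[A=21 B=52 C=20 D=19 E=33] avail[A=21 B=52 C=13 D=19 E=33] open={R5}
Step 10: commit R5 -> on_hand[A=21 B=52 C=13 D=19 E=33] avail[A=21 B=52 C=13 D=19 E=33] open={}
Step 11: reserve R6 C 1 -> on_hand[A=21 B=52 C=13 D=19 E=33] avail[A=21 B=52 C=12 D=19 E=33] open={R6}
Open reservations: ['R6'] -> 1

Answer: 1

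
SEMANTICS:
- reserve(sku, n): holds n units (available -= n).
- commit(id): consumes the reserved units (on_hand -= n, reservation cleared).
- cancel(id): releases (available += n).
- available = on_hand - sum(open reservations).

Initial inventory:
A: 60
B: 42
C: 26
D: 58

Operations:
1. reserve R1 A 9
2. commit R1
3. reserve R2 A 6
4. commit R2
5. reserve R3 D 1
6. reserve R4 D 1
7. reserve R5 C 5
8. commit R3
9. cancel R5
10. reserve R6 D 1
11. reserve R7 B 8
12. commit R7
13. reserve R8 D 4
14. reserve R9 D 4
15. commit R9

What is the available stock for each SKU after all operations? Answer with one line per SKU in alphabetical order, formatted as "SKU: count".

Step 1: reserve R1 A 9 -> on_hand[A=60 B=42 C=26 D=58] avail[A=51 B=42 C=26 D=58] open={R1}
Step 2: commit R1 -> on_hand[A=51 B=42 C=26 D=58] avail[A=51 B=42 C=26 D=58] open={}
Step 3: reserve R2 A 6 -> on_hand[A=51 B=42 C=26 D=58] avail[A=45 B=42 C=26 D=58] open={R2}
Step 4: commit R2 -> on_hand[A=45 B=42 C=26 D=58] avail[A=45 B=42 C=26 D=58] open={}
Step 5: reserve R3 D 1 -> on_hand[A=45 B=42 C=26 D=58] avail[A=45 B=42 C=26 D=57] open={R3}
Step 6: reserve R4 D 1 -> on_hand[A=45 B=42 C=26 D=58] avail[A=45 B=42 C=26 D=56] open={R3,R4}
Step 7: reserve R5 C 5 -> on_hand[A=45 B=42 C=26 D=58] avail[A=45 B=42 C=21 D=56] open={R3,R4,R5}
Step 8: commit R3 -> on_hand[A=45 B=42 C=26 D=57] avail[A=45 B=42 C=21 D=56] open={R4,R5}
Step 9: cancel R5 -> on_hand[A=45 B=42 C=26 D=57] avail[A=45 B=42 C=26 D=56] open={R4}
Step 10: reserve R6 D 1 -> on_hand[A=45 B=42 C=26 D=57] avail[A=45 B=42 C=26 D=55] open={R4,R6}
Step 11: reserve R7 B 8 -> on_hand[A=45 B=42 C=26 D=57] avail[A=45 B=34 C=26 D=55] open={R4,R6,R7}
Step 12: commit R7 -> on_hand[A=45 B=34 C=26 D=57] avail[A=45 B=34 C=26 D=55] open={R4,R6}
Step 13: reserve R8 D 4 -> on_hand[A=45 B=34 C=26 D=57] avail[A=45 B=34 C=26 D=51] open={R4,R6,R8}
Step 14: reserve R9 D 4 -> on_hand[A=45 B=34 C=26 D=57] avail[A=45 B=34 C=26 D=47] open={R4,R6,R8,R9}
Step 15: commit R9 -> on_hand[A=45 B=34 C=26 D=53] avail[A=45 B=34 C=26 D=47] open={R4,R6,R8}

Answer: A: 45
B: 34
C: 26
D: 47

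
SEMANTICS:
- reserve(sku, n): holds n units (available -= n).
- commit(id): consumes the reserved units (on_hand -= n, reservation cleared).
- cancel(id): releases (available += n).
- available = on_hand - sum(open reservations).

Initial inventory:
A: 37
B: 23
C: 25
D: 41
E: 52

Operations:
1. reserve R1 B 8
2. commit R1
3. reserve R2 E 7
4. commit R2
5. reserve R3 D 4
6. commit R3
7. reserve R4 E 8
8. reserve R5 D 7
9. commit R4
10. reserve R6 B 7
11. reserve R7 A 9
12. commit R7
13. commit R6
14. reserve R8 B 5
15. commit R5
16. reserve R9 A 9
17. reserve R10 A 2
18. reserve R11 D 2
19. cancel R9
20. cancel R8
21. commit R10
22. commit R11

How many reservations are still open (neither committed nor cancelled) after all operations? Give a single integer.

Step 1: reserve R1 B 8 -> on_hand[A=37 B=23 C=25 D=41 E=52] avail[A=37 B=15 C=25 D=41 E=52] open={R1}
Step 2: commit R1 -> on_hand[A=37 B=15 C=25 D=41 E=52] avail[A=37 B=15 C=25 D=41 E=52] open={}
Step 3: reserve R2 E 7 -> on_hand[A=37 B=15 C=25 D=41 E=52] avail[A=37 B=15 C=25 D=41 E=45] open={R2}
Step 4: commit R2 -> on_hand[A=37 B=15 C=25 D=41 E=45] avail[A=37 B=15 C=25 D=41 E=45] open={}
Step 5: reserve R3 D 4 -> on_hand[A=37 B=15 C=25 D=41 E=45] avail[A=37 B=15 C=25 D=37 E=45] open={R3}
Step 6: commit R3 -> on_hand[A=37 B=15 C=25 D=37 E=45] avail[A=37 B=15 C=25 D=37 E=45] open={}
Step 7: reserve R4 E 8 -> on_hand[A=37 B=15 C=25 D=37 E=45] avail[A=37 B=15 C=25 D=37 E=37] open={R4}
Step 8: reserve R5 D 7 -> on_hand[A=37 B=15 C=25 D=37 E=45] avail[A=37 B=15 C=25 D=30 E=37] open={R4,R5}
Step 9: commit R4 -> on_hand[A=37 B=15 C=25 D=37 E=37] avail[A=37 B=15 C=25 D=30 E=37] open={R5}
Step 10: reserve R6 B 7 -> on_hand[A=37 B=15 C=25 D=37 E=37] avail[A=37 B=8 C=25 D=30 E=37] open={R5,R6}
Step 11: reserve R7 A 9 -> on_hand[A=37 B=15 C=25 D=37 E=37] avail[A=28 B=8 C=25 D=30 E=37] open={R5,R6,R7}
Step 12: commit R7 -> on_hand[A=28 B=15 C=25 D=37 E=37] avail[A=28 B=8 C=25 D=30 E=37] open={R5,R6}
Step 13: commit R6 -> on_hand[A=28 B=8 C=25 D=37 E=37] avail[A=28 B=8 C=25 D=30 E=37] open={R5}
Step 14: reserve R8 B 5 -> on_hand[A=28 B=8 C=25 D=37 E=37] avail[A=28 B=3 C=25 D=30 E=37] open={R5,R8}
Step 15: commit R5 -> on_hand[A=28 B=8 C=25 D=30 E=37] avail[A=28 B=3 C=25 D=30 E=37] open={R8}
Step 16: reserve R9 A 9 -> on_hand[A=28 B=8 C=25 D=30 E=37] avail[A=19 B=3 C=25 D=30 E=37] open={R8,R9}
Step 17: reserve R10 A 2 -> on_hand[A=28 B=8 C=25 D=30 E=37] avail[A=17 B=3 C=25 D=30 E=37] open={R10,R8,R9}
Step 18: reserve R11 D 2 -> on_hand[A=28 B=8 C=25 D=30 E=37] avail[A=17 B=3 C=25 D=28 E=37] open={R10,R11,R8,R9}
Step 19: cancel R9 -> on_hand[A=28 B=8 C=25 D=30 E=37] avail[A=26 B=3 C=25 D=28 E=37] open={R10,R11,R8}
Step 20: cancel R8 -> on_hand[A=28 B=8 C=25 D=30 E=37] avail[A=26 B=8 C=25 D=28 E=37] open={R10,R11}
Step 21: commit R10 -> on_hand[A=26 B=8 C=25 D=30 E=37] avail[A=26 B=8 C=25 D=28 E=37] open={R11}
Step 22: commit R11 -> on_hand[A=26 B=8 C=25 D=28 E=37] avail[A=26 B=8 C=25 D=28 E=37] open={}
Open reservations: [] -> 0

Answer: 0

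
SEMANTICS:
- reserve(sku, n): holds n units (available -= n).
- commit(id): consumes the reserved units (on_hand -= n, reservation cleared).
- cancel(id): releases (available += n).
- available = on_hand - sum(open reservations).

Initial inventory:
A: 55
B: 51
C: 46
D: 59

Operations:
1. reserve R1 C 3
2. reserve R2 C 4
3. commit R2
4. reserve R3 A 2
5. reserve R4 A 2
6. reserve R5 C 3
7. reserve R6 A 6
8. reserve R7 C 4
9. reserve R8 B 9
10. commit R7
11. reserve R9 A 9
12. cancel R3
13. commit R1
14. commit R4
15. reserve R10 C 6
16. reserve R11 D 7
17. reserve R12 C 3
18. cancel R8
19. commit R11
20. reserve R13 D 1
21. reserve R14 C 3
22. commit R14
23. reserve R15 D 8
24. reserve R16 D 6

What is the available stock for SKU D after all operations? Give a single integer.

Step 1: reserve R1 C 3 -> on_hand[A=55 B=51 C=46 D=59] avail[A=55 B=51 C=43 D=59] open={R1}
Step 2: reserve R2 C 4 -> on_hand[A=55 B=51 C=46 D=59] avail[A=55 B=51 C=39 D=59] open={R1,R2}
Step 3: commit R2 -> on_hand[A=55 B=51 C=42 D=59] avail[A=55 B=51 C=39 D=59] open={R1}
Step 4: reserve R3 A 2 -> on_hand[A=55 B=51 C=42 D=59] avail[A=53 B=51 C=39 D=59] open={R1,R3}
Step 5: reserve R4 A 2 -> on_hand[A=55 B=51 C=42 D=59] avail[A=51 B=51 C=39 D=59] open={R1,R3,R4}
Step 6: reserve R5 C 3 -> on_hand[A=55 B=51 C=42 D=59] avail[A=51 B=51 C=36 D=59] open={R1,R3,R4,R5}
Step 7: reserve R6 A 6 -> on_hand[A=55 B=51 C=42 D=59] avail[A=45 B=51 C=36 D=59] open={R1,R3,R4,R5,R6}
Step 8: reserve R7 C 4 -> on_hand[A=55 B=51 C=42 D=59] avail[A=45 B=51 C=32 D=59] open={R1,R3,R4,R5,R6,R7}
Step 9: reserve R8 B 9 -> on_hand[A=55 B=51 C=42 D=59] avail[A=45 B=42 C=32 D=59] open={R1,R3,R4,R5,R6,R7,R8}
Step 10: commit R7 -> on_hand[A=55 B=51 C=38 D=59] avail[A=45 B=42 C=32 D=59] open={R1,R3,R4,R5,R6,R8}
Step 11: reserve R9 A 9 -> on_hand[A=55 B=51 C=38 D=59] avail[A=36 B=42 C=32 D=59] open={R1,R3,R4,R5,R6,R8,R9}
Step 12: cancel R3 -> on_hand[A=55 B=51 C=38 D=59] avail[A=38 B=42 C=32 D=59] open={R1,R4,R5,R6,R8,R9}
Step 13: commit R1 -> on_hand[A=55 B=51 C=35 D=59] avail[A=38 B=42 C=32 D=59] open={R4,R5,R6,R8,R9}
Step 14: commit R4 -> on_hand[A=53 B=51 C=35 D=59] avail[A=38 B=42 C=32 D=59] open={R5,R6,R8,R9}
Step 15: reserve R10 C 6 -> on_hand[A=53 B=51 C=35 D=59] avail[A=38 B=42 C=26 D=59] open={R10,R5,R6,R8,R9}
Step 16: reserve R11 D 7 -> on_hand[A=53 B=51 C=35 D=59] avail[A=38 B=42 C=26 D=52] open={R10,R11,R5,R6,R8,R9}
Step 17: reserve R12 C 3 -> on_hand[A=53 B=51 C=35 D=59] avail[A=38 B=42 C=23 D=52] open={R10,R11,R12,R5,R6,R8,R9}
Step 18: cancel R8 -> on_hand[A=53 B=51 C=35 D=59] avail[A=38 B=51 C=23 D=52] open={R10,R11,R12,R5,R6,R9}
Step 19: commit R11 -> on_hand[A=53 B=51 C=35 D=52] avail[A=38 B=51 C=23 D=52] open={R10,R12,R5,R6,R9}
Step 20: reserve R13 D 1 -> on_hand[A=53 B=51 C=35 D=52] avail[A=38 B=51 C=23 D=51] open={R10,R12,R13,R5,R6,R9}
Step 21: reserve R14 C 3 -> on_hand[A=53 B=51 C=35 D=52] avail[A=38 B=51 C=20 D=51] open={R10,R12,R13,R14,R5,R6,R9}
Step 22: commit R14 -> on_hand[A=53 B=51 C=32 D=52] avail[A=38 B=51 C=20 D=51] open={R10,R12,R13,R5,R6,R9}
Step 23: reserve R15 D 8 -> on_hand[A=53 B=51 C=32 D=52] avail[A=38 B=51 C=20 D=43] open={R10,R12,R13,R15,R5,R6,R9}
Step 24: reserve R16 D 6 -> on_hand[A=53 B=51 C=32 D=52] avail[A=38 B=51 C=20 D=37] open={R10,R12,R13,R15,R16,R5,R6,R9}
Final available[D] = 37

Answer: 37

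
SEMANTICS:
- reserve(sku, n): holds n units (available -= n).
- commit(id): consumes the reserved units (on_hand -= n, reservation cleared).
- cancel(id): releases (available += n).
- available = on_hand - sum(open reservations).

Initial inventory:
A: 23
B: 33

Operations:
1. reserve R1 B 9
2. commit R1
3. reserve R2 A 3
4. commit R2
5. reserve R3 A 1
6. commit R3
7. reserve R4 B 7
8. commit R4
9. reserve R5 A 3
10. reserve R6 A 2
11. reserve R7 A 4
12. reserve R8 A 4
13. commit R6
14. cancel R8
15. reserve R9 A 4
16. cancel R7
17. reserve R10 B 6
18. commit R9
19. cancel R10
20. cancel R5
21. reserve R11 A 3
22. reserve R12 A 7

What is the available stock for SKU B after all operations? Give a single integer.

Answer: 17

Derivation:
Step 1: reserve R1 B 9 -> on_hand[A=23 B=33] avail[A=23 B=24] open={R1}
Step 2: commit R1 -> on_hand[A=23 B=24] avail[A=23 B=24] open={}
Step 3: reserve R2 A 3 -> on_hand[A=23 B=24] avail[A=20 B=24] open={R2}
Step 4: commit R2 -> on_hand[A=20 B=24] avail[A=20 B=24] open={}
Step 5: reserve R3 A 1 -> on_hand[A=20 B=24] avail[A=19 B=24] open={R3}
Step 6: commit R3 -> on_hand[A=19 B=24] avail[A=19 B=24] open={}
Step 7: reserve R4 B 7 -> on_hand[A=19 B=24] avail[A=19 B=17] open={R4}
Step 8: commit R4 -> on_hand[A=19 B=17] avail[A=19 B=17] open={}
Step 9: reserve R5 A 3 -> on_hand[A=19 B=17] avail[A=16 B=17] open={R5}
Step 10: reserve R6 A 2 -> on_hand[A=19 B=17] avail[A=14 B=17] open={R5,R6}
Step 11: reserve R7 A 4 -> on_hand[A=19 B=17] avail[A=10 B=17] open={R5,R6,R7}
Step 12: reserve R8 A 4 -> on_hand[A=19 B=17] avail[A=6 B=17] open={R5,R6,R7,R8}
Step 13: commit R6 -> on_hand[A=17 B=17] avail[A=6 B=17] open={R5,R7,R8}
Step 14: cancel R8 -> on_hand[A=17 B=17] avail[A=10 B=17] open={R5,R7}
Step 15: reserve R9 A 4 -> on_hand[A=17 B=17] avail[A=6 B=17] open={R5,R7,R9}
Step 16: cancel R7 -> on_hand[A=17 B=17] avail[A=10 B=17] open={R5,R9}
Step 17: reserve R10 B 6 -> on_hand[A=17 B=17] avail[A=10 B=11] open={R10,R5,R9}
Step 18: commit R9 -> on_hand[A=13 B=17] avail[A=10 B=11] open={R10,R5}
Step 19: cancel R10 -> on_hand[A=13 B=17] avail[A=10 B=17] open={R5}
Step 20: cancel R5 -> on_hand[A=13 B=17] avail[A=13 B=17] open={}
Step 21: reserve R11 A 3 -> on_hand[A=13 B=17] avail[A=10 B=17] open={R11}
Step 22: reserve R12 A 7 -> on_hand[A=13 B=17] avail[A=3 B=17] open={R11,R12}
Final available[B] = 17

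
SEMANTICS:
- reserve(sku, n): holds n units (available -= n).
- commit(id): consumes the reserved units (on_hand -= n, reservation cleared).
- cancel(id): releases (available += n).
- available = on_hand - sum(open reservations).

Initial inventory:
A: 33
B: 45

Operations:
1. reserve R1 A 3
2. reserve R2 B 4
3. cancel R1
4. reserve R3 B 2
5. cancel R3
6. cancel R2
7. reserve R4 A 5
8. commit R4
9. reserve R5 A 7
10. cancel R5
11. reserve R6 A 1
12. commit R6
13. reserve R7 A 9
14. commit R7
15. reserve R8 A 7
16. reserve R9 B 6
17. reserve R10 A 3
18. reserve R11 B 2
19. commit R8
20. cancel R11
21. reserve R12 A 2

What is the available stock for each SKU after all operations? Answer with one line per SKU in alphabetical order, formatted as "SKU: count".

Step 1: reserve R1 A 3 -> on_hand[A=33 B=45] avail[A=30 B=45] open={R1}
Step 2: reserve R2 B 4 -> on_hand[A=33 B=45] avail[A=30 B=41] open={R1,R2}
Step 3: cancel R1 -> on_hand[A=33 B=45] avail[A=33 B=41] open={R2}
Step 4: reserve R3 B 2 -> on_hand[A=33 B=45] avail[A=33 B=39] open={R2,R3}
Step 5: cancel R3 -> on_hand[A=33 B=45] avail[A=33 B=41] open={R2}
Step 6: cancel R2 -> on_hand[A=33 B=45] avail[A=33 B=45] open={}
Step 7: reserve R4 A 5 -> on_hand[A=33 B=45] avail[A=28 B=45] open={R4}
Step 8: commit R4 -> on_hand[A=28 B=45] avail[A=28 B=45] open={}
Step 9: reserve R5 A 7 -> on_hand[A=28 B=45] avail[A=21 B=45] open={R5}
Step 10: cancel R5 -> on_hand[A=28 B=45] avail[A=28 B=45] open={}
Step 11: reserve R6 A 1 -> on_hand[A=28 B=45] avail[A=27 B=45] open={R6}
Step 12: commit R6 -> on_hand[A=27 B=45] avail[A=27 B=45] open={}
Step 13: reserve R7 A 9 -> on_hand[A=27 B=45] avail[A=18 B=45] open={R7}
Step 14: commit R7 -> on_hand[A=18 B=45] avail[A=18 B=45] open={}
Step 15: reserve R8 A 7 -> on_hand[A=18 B=45] avail[A=11 B=45] open={R8}
Step 16: reserve R9 B 6 -> on_hand[A=18 B=45] avail[A=11 B=39] open={R8,R9}
Step 17: reserve R10 A 3 -> on_hand[A=18 B=45] avail[A=8 B=39] open={R10,R8,R9}
Step 18: reserve R11 B 2 -> on_hand[A=18 B=45] avail[A=8 B=37] open={R10,R11,R8,R9}
Step 19: commit R8 -> on_hand[A=11 B=45] avail[A=8 B=37] open={R10,R11,R9}
Step 20: cancel R11 -> on_hand[A=11 B=45] avail[A=8 B=39] open={R10,R9}
Step 21: reserve R12 A 2 -> on_hand[A=11 B=45] avail[A=6 B=39] open={R10,R12,R9}

Answer: A: 6
B: 39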